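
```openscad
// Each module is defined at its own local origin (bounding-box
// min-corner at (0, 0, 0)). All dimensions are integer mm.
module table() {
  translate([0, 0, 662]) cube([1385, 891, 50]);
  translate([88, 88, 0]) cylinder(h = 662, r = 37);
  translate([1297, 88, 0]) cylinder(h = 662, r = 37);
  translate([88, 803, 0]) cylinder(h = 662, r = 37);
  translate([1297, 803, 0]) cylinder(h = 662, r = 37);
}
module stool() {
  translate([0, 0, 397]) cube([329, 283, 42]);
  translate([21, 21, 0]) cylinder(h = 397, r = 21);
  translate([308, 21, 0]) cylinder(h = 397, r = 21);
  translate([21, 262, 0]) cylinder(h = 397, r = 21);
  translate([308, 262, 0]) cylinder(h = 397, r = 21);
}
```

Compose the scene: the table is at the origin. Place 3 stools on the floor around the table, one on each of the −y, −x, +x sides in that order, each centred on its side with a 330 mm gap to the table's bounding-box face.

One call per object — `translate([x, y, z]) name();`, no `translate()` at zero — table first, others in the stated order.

table();
translate([528, -613, 0]) stool();
translate([-659, 304, 0]) stool();
translate([1715, 304, 0]) stool();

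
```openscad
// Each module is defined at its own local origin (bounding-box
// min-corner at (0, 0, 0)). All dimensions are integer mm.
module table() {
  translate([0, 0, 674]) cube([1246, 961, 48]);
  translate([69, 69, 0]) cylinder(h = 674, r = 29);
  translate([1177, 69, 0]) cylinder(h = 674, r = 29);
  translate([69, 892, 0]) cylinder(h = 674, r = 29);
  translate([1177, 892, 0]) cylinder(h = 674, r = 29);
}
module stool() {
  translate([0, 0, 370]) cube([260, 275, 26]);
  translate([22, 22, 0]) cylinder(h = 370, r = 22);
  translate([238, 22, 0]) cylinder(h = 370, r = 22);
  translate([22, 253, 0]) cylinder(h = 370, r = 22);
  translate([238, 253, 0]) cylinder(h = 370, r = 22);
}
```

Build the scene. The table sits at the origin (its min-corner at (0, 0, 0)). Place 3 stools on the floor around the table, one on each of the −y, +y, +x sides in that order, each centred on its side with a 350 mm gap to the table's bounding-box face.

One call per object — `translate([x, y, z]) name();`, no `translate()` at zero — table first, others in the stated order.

table();
translate([493, -625, 0]) stool();
translate([493, 1311, 0]) stool();
translate([1596, 343, 0]) stool();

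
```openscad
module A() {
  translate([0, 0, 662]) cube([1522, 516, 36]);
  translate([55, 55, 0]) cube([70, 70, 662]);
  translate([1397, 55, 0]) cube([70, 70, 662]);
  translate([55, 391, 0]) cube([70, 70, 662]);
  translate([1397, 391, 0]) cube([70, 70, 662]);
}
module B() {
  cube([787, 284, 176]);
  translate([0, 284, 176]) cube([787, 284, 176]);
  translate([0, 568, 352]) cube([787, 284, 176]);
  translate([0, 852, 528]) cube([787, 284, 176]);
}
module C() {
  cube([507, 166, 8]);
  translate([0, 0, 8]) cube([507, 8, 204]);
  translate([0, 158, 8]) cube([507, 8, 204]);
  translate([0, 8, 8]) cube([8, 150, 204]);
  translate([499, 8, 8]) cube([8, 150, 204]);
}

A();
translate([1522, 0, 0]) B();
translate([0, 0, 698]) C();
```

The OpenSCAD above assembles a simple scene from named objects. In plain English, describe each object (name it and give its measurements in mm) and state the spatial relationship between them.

A is a table with a 1522×516 mm rectangular top, 36 mm thick, top surface at z = 698 mm, supported by four 70×70 mm square legs, each inset 55 mm from the nearest pair of top edges, running from the floor.

B is a straight staircase of 4 solid steps. Each step is 787 mm wide (x), 284 mm deep (y, the going) and 176 mm tall (the rise). The first step rests on the floor; each subsequent step sits one going further in +y and one rise higher in +z, directly behind and above the previous step with no overlap.

C is an open storage box with external size 507×166×212 mm and wall thickness 8 mm (the base is also 8 mm thick). The base covers the whole footprint; the four walls stand on the base, with the y-facing walls full-width and the x-facing walls fitting between their inner faces.

The staircase is against the table's +x side, with their −y faces flush. The open box is on top of the table.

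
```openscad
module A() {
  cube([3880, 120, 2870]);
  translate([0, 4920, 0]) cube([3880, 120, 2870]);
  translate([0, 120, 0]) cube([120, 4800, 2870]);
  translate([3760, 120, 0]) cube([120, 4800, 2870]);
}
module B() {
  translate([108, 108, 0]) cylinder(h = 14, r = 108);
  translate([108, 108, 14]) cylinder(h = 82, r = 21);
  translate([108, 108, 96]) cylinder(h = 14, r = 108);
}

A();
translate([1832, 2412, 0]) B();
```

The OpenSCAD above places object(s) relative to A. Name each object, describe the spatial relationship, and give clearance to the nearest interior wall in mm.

Clearances: x = 1712, y = 2292; minimum 1712 mm.

A is a house frame. B is a spool. The spool sits inside the house frame, centred. The clearance to the nearest interior wall is 1712 mm.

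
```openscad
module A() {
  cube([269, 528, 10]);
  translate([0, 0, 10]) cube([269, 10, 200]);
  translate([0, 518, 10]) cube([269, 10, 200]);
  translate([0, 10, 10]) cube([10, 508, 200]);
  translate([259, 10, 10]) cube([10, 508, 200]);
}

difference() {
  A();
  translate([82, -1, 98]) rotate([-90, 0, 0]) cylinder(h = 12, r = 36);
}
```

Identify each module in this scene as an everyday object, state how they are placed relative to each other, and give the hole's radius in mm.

The subtracted cylinder has r = 36 mm.

A is an open box. The open box has a circular hole through its front wall. The hole's radius is 36 mm.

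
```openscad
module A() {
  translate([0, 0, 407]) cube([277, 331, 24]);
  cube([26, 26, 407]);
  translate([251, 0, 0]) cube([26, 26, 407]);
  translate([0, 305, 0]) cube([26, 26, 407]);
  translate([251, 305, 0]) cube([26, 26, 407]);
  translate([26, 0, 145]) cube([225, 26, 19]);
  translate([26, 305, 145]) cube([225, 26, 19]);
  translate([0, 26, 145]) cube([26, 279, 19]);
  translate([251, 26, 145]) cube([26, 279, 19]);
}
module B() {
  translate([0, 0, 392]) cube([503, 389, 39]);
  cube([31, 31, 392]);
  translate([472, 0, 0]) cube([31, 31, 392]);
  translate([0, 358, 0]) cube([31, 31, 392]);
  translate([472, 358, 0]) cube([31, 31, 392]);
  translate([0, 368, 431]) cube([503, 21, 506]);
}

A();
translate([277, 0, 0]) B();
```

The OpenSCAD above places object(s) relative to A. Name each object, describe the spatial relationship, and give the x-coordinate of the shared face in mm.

The stool's +x face and the chair's −x face are both at x = 277 mm.

A is a stool. B is a chair. The chair is against the stool's +x side, with their −y faces flush. The x-coordinate of the shared face is 277 mm.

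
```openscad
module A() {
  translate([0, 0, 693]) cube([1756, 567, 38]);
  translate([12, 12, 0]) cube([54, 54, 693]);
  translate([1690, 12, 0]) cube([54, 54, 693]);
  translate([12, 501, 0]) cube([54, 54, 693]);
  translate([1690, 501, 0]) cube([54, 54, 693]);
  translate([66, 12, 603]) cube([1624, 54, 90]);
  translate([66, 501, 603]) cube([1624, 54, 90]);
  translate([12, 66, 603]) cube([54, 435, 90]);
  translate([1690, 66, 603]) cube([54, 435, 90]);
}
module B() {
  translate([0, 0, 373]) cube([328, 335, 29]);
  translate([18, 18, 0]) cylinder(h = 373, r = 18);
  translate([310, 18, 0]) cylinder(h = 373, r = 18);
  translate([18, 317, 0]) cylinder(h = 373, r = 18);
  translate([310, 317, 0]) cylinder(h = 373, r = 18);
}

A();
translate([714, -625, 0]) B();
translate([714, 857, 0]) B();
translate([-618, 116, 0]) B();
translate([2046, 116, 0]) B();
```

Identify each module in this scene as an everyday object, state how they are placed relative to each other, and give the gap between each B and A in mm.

Each stool's nearest face is 290 mm from the table's bounding box.

A is a table. B is a stool. Four stools sit around the table at the −y, +y, −x, +x sides. The gap between each stool and the table is 290 mm.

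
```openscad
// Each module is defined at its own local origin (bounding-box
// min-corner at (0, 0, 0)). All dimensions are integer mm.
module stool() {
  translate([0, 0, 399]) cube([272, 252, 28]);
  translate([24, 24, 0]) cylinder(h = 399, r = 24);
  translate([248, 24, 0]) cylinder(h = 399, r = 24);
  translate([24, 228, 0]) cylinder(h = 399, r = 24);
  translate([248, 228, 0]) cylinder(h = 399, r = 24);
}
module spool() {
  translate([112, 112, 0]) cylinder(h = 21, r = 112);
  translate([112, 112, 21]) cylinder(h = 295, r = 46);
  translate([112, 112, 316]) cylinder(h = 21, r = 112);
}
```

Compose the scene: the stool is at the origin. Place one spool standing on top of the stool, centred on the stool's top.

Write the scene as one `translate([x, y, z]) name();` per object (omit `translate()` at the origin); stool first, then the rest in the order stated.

stool();
translate([24, 14, 427]) spool();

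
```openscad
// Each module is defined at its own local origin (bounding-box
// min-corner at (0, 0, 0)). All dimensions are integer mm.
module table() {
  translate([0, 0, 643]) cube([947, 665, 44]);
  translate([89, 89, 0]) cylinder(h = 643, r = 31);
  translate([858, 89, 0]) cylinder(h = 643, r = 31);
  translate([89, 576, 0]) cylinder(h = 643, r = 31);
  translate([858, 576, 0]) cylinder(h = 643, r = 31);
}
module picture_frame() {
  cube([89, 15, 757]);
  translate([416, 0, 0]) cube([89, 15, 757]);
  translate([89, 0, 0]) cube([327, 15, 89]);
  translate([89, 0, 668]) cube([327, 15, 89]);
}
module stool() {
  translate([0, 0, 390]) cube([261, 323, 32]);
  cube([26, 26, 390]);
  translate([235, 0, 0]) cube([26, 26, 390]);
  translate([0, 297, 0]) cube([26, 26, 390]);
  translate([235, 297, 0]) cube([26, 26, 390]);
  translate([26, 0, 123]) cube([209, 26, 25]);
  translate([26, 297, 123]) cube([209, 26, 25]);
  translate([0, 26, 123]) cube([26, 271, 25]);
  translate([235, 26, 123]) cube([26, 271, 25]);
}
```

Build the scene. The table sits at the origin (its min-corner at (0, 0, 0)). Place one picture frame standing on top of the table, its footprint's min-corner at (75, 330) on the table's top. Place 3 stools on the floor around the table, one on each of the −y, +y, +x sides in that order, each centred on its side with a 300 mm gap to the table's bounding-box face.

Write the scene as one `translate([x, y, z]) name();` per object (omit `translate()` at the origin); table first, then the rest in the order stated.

table();
translate([75, 330, 687]) picture_frame();
translate([343, -623, 0]) stool();
translate([343, 965, 0]) stool();
translate([1247, 171, 0]) stool();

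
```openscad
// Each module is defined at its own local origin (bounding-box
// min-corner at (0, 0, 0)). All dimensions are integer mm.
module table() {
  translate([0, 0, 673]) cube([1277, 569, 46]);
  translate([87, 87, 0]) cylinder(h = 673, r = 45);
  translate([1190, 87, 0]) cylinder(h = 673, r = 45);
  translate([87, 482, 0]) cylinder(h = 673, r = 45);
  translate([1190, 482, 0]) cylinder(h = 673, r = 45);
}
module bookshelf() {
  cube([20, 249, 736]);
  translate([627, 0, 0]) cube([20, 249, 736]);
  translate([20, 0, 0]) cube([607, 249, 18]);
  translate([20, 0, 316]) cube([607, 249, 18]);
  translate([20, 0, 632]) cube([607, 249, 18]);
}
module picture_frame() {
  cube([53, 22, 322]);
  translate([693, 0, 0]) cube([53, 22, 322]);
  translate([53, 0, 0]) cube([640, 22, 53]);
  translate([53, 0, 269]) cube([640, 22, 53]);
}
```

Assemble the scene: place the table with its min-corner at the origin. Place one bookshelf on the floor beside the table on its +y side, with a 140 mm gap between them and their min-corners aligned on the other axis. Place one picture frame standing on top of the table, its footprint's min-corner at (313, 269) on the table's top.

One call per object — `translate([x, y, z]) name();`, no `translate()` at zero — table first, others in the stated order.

table();
translate([0, 709, 0]) bookshelf();
translate([313, 269, 719]) picture_frame();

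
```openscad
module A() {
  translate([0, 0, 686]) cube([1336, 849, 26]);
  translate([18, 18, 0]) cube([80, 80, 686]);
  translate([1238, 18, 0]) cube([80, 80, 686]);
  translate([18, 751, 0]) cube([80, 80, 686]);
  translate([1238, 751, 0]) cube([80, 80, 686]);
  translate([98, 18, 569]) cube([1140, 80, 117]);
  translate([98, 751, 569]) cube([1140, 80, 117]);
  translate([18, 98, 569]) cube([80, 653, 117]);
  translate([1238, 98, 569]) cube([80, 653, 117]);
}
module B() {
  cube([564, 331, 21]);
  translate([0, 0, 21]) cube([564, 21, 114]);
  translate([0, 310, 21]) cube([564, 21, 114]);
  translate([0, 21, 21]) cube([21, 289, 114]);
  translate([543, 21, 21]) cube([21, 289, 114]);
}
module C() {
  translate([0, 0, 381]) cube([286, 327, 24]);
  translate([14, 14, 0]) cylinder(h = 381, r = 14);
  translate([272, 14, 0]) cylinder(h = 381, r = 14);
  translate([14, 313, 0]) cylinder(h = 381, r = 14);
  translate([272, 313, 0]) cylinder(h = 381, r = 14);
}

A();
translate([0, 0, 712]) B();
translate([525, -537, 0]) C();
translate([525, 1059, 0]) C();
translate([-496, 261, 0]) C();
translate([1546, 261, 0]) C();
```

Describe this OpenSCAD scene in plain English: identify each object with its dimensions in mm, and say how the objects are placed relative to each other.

A is a rectangular dining table. The top is 1336×849×26 mm with its upper surface at z = 712 mm. It stands on four 80×80 mm square legs, each inset 18 mm from the nearest pair of top edges, running from the floor to the underside of the top. Four apron rails, 80 mm thick and 117 mm tall, run between adjacent legs with their top edges flush with the underside of the top and their outer faces flush with the legs' outer faces.

B is an open storage box with external size 564×331×135 mm and wall thickness 21 mm (the base is also 21 mm thick). The base covers the whole footprint; the four walls stand on the base, with the y-facing walls full-width and the x-facing walls fitting between their inner faces.

C is a simple wooden stool: a rectangular seat 286 mm (x) by 327 mm (y), 24 mm thick, top face at z = 405 mm, on four round legs, each 28 mm in diameter. The legs rest on z = 0, each leg's axis is inset half a diameter from the nearest pair of seat edges (so the leg's bounding box is flush with the corner).

The open box is on top of the table. Four stools sit around the table at the −y, +y, −x, +x sides.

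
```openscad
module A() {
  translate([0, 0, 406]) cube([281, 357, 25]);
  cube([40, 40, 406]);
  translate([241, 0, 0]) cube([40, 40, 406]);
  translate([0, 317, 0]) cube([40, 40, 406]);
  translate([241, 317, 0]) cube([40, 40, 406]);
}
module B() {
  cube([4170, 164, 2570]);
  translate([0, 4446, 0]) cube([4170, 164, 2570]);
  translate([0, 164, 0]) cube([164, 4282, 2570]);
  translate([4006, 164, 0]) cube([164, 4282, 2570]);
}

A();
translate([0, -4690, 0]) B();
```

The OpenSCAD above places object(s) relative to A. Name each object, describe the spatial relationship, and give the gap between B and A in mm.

A is a stool. B is a house frame. The house frame is on the floor beside the stool on its −y side. The gap between the house frame and the stool is 80 mm.

The house frame's nearest face is 80 mm from the stool's −y face.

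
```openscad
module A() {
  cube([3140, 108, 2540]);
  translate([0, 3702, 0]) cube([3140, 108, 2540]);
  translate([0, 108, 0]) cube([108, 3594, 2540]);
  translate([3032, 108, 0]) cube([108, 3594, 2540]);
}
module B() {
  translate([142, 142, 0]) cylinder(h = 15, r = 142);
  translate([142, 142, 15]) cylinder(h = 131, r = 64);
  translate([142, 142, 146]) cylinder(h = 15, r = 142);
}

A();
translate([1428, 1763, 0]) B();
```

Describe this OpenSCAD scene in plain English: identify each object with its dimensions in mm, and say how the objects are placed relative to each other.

A is the wall frame of a small rectangular building: four walls, each 2540 mm tall and 108 mm thick, enclosing a footprint 3140 mm (x) by 3810 mm (y) outside-to-outside, with no floor or roof. The front and back walls (the −y and +y sides) span the full width; the two side walls fit between them.

B is a spool: two coaxial disc flanges of radius 142 mm and thickness 15 mm, joined by a core cylinder of radius 64 mm and height 131 mm. The lower flange rests on z = 0 and the three cylinders share a vertical axis.

The spool sits inside the house frame, centred.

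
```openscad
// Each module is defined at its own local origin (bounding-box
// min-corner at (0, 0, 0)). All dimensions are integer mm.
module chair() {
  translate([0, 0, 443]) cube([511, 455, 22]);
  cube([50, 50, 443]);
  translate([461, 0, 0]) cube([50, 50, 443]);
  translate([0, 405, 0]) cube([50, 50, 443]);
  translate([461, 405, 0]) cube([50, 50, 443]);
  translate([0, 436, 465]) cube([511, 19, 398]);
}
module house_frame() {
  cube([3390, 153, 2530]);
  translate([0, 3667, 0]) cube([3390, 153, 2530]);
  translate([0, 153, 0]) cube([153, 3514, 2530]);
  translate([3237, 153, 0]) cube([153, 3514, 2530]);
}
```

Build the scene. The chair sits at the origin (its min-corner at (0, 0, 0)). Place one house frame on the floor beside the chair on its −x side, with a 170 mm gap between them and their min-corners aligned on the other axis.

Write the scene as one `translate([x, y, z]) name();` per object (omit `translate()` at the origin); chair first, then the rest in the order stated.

chair();
translate([-3560, 0, 0]) house_frame();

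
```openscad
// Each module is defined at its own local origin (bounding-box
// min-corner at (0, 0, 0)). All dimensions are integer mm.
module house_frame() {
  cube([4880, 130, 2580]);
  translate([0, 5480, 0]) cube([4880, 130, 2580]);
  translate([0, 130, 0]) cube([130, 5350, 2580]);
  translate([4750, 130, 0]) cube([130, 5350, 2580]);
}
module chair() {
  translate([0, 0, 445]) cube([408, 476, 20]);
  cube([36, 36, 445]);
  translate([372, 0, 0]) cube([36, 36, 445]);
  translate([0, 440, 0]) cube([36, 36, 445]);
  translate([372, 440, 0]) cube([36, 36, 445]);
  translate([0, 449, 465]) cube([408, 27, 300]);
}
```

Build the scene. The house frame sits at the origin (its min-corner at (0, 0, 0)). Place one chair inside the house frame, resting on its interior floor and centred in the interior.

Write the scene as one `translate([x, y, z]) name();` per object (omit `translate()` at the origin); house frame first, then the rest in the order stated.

house_frame();
translate([2236, 2567, 0]) chair();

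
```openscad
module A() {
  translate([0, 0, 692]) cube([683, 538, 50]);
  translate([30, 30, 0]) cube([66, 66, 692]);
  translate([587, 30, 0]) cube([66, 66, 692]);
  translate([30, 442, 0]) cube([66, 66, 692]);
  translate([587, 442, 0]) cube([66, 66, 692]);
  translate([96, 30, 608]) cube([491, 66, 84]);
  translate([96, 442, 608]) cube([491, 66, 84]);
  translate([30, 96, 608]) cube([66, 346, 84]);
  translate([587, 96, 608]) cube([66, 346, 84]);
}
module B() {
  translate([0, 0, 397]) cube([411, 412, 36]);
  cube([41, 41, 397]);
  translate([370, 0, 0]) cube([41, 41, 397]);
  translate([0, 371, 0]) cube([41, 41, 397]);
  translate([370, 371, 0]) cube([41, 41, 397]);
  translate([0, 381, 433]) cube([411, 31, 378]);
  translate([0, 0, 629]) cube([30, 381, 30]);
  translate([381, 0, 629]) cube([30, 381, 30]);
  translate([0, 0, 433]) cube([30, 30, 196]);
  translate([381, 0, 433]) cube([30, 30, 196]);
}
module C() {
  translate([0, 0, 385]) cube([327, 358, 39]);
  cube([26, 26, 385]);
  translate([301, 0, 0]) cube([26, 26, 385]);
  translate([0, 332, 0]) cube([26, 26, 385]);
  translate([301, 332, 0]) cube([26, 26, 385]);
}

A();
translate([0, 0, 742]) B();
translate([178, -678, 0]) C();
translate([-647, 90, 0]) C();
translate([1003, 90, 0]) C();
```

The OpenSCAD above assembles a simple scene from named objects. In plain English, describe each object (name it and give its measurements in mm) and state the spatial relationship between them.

A is a rectangular dining table. The top is 683×538×50 mm with its upper surface at z = 742 mm. It stands on four 66×66 mm square legs, each inset 30 mm from the nearest pair of top edges, running from the floor to the underside of the top. Four apron rails, 66 mm thick and 84 mm tall, run between adjacent legs with their top edges flush with the underside of the top and their outer faces flush with the legs' outer faces.

B is a chair: 411×412 mm seat, 36 mm thick, top at z = 433 mm, on four 41 mm square corner legs flush with the seat edges. A 31 mm thick backrest slab spans the full seat width, extending 378 mm above the seat top, its back face flush with the seat's +y edge. Two armrests of 30×30 mm section run along each side from the seat's front edge to the front of the backrest, top faces 226 mm above the seat top and outer faces flush with the seat's x-edges; a 30×30 mm post under the front of each armrest stands on the seat at the front corner.

C is a four-legged stool. The seat is a 327×358×39 mm slab whose top surface is at z = 424 mm; four square legs, each 26×26 mm in cross-section, run from the floor (z = 0) to the underside of the seat, each flush with a corner of the seat.

The chair is on top of the table. Three stools sit around the table at the −y, −x, +x sides.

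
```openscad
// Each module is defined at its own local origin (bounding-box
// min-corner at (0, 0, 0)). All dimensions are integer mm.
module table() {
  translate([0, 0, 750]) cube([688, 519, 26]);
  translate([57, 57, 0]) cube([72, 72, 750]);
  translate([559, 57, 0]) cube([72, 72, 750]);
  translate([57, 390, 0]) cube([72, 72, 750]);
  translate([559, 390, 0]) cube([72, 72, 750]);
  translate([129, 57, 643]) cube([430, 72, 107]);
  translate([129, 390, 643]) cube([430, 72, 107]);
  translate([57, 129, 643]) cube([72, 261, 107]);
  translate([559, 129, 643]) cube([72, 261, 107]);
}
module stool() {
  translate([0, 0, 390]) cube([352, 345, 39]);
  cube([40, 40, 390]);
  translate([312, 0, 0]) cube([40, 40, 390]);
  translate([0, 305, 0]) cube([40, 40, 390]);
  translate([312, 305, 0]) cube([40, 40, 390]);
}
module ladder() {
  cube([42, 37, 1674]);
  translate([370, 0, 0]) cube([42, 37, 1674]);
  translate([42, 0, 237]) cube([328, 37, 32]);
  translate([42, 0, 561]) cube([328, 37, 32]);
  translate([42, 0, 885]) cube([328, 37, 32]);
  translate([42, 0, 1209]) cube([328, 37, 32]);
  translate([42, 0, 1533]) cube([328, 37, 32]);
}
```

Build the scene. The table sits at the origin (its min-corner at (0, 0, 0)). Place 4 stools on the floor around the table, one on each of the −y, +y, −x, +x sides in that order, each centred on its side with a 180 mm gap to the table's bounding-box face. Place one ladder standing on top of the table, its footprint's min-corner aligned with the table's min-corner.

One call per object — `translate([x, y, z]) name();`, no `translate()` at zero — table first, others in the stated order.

table();
translate([168, -525, 0]) stool();
translate([168, 699, 0]) stool();
translate([-532, 87, 0]) stool();
translate([868, 87, 0]) stool();
translate([0, 0, 776]) ladder();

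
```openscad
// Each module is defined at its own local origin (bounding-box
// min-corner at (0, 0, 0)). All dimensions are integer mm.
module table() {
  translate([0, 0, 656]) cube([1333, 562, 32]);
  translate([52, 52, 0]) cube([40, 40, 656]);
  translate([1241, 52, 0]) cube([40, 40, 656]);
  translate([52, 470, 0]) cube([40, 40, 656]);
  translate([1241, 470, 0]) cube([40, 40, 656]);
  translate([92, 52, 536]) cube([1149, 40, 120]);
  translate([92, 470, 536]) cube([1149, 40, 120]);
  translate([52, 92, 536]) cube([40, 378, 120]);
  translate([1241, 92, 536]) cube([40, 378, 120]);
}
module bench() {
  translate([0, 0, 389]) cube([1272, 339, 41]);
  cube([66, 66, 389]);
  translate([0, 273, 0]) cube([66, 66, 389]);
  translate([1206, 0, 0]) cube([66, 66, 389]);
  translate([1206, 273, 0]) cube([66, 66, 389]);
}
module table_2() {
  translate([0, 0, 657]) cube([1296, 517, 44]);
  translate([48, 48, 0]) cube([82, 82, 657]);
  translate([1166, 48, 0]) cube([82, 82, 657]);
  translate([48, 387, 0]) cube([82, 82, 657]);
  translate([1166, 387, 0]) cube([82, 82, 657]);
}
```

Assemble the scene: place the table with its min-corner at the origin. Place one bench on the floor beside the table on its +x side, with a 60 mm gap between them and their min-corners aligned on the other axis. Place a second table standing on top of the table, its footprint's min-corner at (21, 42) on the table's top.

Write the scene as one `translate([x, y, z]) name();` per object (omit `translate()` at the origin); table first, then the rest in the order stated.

table();
translate([1393, 0, 0]) bench();
translate([21, 42, 688]) table_2();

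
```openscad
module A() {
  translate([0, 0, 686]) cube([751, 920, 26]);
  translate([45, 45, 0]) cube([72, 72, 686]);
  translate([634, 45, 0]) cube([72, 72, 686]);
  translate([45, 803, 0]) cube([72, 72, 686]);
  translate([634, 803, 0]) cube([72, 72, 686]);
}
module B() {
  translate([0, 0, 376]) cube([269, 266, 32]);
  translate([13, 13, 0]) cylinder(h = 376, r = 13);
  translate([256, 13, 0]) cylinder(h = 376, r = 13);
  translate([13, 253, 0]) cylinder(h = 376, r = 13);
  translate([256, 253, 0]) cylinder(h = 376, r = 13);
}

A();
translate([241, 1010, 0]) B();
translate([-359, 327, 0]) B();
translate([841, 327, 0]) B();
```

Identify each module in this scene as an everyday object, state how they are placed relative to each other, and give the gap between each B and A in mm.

Each stool's nearest face is 90 mm from the table's bounding box.

A is a table. B is a stool. Three stools sit around the table at the +y, −x, +x sides. The gap between each stool and the table is 90 mm.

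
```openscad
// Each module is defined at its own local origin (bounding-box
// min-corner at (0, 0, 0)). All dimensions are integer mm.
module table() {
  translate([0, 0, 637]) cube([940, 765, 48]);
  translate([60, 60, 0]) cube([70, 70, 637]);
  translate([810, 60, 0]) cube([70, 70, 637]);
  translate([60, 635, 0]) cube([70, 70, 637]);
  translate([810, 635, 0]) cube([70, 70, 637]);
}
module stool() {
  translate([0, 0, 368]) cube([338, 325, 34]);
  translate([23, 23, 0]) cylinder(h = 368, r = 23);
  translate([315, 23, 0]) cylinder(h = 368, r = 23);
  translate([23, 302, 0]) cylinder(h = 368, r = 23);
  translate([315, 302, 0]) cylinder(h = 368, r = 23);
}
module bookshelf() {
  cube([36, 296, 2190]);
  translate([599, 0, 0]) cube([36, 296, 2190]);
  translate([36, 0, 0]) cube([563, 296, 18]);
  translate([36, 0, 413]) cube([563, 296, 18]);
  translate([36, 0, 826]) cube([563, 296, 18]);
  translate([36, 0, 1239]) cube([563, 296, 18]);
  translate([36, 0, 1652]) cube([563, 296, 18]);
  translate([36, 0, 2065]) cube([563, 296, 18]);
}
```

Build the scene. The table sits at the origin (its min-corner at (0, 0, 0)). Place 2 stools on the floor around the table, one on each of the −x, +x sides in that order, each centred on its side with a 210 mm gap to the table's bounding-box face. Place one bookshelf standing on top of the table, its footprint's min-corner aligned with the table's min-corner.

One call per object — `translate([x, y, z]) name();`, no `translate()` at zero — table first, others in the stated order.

table();
translate([-548, 220, 0]) stool();
translate([1150, 220, 0]) stool();
translate([0, 0, 685]) bookshelf();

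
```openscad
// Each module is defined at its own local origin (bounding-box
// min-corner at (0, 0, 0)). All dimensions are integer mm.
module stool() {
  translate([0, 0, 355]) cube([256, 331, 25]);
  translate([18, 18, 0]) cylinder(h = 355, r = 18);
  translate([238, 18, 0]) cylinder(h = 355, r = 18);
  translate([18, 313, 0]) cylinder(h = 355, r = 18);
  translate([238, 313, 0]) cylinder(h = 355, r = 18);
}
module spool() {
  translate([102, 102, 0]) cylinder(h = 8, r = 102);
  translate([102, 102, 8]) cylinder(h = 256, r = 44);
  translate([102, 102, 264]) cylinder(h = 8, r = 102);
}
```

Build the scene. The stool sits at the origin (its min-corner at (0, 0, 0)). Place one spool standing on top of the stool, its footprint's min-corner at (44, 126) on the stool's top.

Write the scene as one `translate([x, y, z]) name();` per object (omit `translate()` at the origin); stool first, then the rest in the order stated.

stool();
translate([44, 126, 380]) spool();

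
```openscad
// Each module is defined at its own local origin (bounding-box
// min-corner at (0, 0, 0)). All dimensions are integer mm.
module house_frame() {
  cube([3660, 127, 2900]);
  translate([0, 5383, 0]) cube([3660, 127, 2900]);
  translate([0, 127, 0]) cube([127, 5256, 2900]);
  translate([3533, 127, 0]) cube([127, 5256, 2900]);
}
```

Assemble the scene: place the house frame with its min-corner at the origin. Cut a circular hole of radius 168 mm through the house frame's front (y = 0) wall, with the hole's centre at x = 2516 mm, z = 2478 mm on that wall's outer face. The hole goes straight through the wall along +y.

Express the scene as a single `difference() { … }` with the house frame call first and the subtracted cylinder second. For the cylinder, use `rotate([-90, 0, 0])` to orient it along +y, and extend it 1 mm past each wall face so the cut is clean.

difference() {
  house_frame();
  translate([2516, -1, 2478]) rotate([-90, 0, 0]) cylinder(h = 129, r = 168);
}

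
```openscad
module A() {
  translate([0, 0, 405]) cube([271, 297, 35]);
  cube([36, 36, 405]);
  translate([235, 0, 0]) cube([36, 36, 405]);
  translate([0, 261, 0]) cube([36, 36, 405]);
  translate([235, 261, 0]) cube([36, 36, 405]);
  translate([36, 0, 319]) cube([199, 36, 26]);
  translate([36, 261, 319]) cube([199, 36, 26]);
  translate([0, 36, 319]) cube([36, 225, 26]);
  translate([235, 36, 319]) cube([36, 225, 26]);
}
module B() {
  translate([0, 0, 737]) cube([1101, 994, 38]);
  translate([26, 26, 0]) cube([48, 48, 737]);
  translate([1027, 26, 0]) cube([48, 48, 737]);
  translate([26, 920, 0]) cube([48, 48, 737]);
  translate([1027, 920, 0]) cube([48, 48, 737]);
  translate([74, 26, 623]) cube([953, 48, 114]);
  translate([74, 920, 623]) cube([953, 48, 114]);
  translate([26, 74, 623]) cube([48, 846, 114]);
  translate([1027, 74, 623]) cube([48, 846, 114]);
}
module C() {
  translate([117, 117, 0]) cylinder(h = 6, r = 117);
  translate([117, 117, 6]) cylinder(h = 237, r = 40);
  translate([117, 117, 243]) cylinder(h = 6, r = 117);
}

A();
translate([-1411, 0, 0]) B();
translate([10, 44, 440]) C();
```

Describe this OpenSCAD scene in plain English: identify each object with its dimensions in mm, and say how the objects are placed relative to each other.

A is a four-legged stool. The seat is a 271×297×35 mm slab whose top surface is at z = 440 mm; four square legs, each 36×36 mm in cross-section, run from the floor (z = 0) to the underside of the seat, each flush with a corner of the seat. Four stretchers, 36 mm wide and 26 mm tall, connect adjacent legs with their undersides at z = 319 mm, each running between the inner faces of the legs it joins and aligned with the legs' outer faces on the other axis.

B is a table with a 1101×994 mm rectangular top, 38 mm thick, top surface at z = 775 mm, supported by four 48×48 mm square legs, each inset 26 mm from the nearest pair of top edges, running from the floor. Four apron rails, 48 mm thick and 114 mm tall, run between adjacent legs with their top edges flush with the underside of the top and their outer faces flush with the legs' outer faces.

C is a spool: two coaxial disc flanges of radius 117 mm and thickness 6 mm, joined by a core cylinder of radius 40 mm and height 237 mm. The lower flange rests on z = 0 and the three cylinders share a vertical axis.

The table is on the floor beside the stool on its −x side. The spool is on top of the stool.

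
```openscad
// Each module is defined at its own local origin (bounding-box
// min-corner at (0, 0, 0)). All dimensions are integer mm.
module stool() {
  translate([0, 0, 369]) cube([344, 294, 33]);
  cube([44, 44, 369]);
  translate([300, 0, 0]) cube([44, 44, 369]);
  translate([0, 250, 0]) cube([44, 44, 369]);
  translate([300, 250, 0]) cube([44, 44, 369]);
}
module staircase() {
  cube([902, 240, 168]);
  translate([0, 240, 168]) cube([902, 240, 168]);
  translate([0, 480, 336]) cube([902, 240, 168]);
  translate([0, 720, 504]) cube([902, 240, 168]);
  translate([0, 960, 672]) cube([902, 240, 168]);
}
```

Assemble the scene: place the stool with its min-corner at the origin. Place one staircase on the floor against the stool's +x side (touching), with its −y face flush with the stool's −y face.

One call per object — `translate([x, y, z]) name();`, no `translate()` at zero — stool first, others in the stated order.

stool();
translate([344, 0, 0]) staircase();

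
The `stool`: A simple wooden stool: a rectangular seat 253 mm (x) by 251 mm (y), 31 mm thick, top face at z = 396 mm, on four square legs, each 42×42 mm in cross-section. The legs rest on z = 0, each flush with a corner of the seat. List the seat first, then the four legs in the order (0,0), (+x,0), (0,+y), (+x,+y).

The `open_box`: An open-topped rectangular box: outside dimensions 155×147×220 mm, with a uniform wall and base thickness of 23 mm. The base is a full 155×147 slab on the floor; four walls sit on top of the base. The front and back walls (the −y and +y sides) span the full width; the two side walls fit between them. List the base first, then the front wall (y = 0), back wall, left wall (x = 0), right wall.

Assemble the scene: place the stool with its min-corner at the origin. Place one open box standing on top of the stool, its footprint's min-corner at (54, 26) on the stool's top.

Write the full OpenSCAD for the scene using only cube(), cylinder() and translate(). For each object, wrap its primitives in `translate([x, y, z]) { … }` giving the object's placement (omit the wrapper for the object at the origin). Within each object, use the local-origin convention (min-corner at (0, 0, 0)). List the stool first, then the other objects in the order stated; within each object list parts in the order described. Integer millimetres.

translate([0, 0, 365]) cube([253, 251, 31]);
cube([42, 42, 365]);
translate([211, 0, 0]) cube([42, 42, 365]);
translate([0, 209, 0]) cube([42, 42, 365]);
translate([211, 209, 0]) cube([42, 42, 365]);
translate([54, 26, 396]) {
  cube([155, 147, 23]);
  translate([0, 0, 23]) cube([155, 23, 197]);
  translate([0, 124, 23]) cube([155, 23, 197]);
  translate([0, 23, 23]) cube([23, 101, 197]);
  translate([132, 23, 23]) cube([23, 101, 197]);
}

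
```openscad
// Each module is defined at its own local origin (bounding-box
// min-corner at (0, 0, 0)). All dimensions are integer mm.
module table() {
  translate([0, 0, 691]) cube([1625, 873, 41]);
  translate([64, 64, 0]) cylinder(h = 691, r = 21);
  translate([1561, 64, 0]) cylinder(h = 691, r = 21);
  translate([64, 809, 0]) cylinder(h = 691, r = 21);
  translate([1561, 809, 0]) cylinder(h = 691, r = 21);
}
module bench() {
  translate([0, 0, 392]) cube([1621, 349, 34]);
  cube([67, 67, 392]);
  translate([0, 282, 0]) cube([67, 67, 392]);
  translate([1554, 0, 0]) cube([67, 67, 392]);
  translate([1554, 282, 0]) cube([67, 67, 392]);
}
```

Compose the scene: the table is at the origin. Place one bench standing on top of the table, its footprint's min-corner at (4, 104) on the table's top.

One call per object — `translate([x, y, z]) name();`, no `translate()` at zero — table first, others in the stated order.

table();
translate([4, 104, 732]) bench();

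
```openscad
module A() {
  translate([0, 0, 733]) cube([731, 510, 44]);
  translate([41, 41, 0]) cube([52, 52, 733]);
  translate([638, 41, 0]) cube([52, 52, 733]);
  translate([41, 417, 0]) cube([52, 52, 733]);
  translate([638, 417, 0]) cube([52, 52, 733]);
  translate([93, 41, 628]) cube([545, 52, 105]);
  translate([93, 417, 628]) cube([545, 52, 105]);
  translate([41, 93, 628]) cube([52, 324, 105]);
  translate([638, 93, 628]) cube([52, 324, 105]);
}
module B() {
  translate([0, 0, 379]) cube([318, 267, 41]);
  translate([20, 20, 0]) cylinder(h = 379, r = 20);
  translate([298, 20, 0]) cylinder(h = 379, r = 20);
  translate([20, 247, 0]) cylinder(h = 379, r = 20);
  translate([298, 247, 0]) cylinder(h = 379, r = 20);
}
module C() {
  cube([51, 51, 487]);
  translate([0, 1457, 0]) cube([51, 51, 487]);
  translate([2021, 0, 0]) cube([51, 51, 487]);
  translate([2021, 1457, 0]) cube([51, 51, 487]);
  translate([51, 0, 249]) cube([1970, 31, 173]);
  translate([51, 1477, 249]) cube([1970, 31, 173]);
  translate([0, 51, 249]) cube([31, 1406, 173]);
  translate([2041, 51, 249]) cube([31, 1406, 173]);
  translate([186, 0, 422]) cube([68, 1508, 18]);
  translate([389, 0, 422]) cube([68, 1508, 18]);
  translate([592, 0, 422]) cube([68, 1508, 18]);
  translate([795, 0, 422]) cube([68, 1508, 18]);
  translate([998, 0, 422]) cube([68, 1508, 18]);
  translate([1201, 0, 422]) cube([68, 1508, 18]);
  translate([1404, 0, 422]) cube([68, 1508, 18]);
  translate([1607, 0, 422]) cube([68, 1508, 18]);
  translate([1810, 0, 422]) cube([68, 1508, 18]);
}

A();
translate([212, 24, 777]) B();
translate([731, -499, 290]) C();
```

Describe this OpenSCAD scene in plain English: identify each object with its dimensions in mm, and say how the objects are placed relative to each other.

A is a rectangular dining table. The top is 731×510×44 mm with its upper surface at z = 777 mm. It stands on four 52×52 mm square legs, each inset 41 mm from the nearest pair of top edges, running from the floor to the underside of the top. Four apron rails, 52 mm thick and 105 mm tall, run between adjacent legs with their top edges flush with the underside of the top and their outer faces flush with the legs' outer faces.

B is a four-legged stool. The seat is 318×267 mm, 41 mm thick, top at z = 420 mm. It stands on four round legs, each 40 mm in diameter, from z = 0 to the seat underside, each leg's axis is inset half a diameter from the nearest pair of seat edges (so the leg's bounding box is flush with the corner).

C is a bed frame 2072 mm long (x) by 1508 mm wide (y). Four 51×51 mm corner posts, 487 mm tall, at the corners of the footprint. Four rails of 31 mm thickness and 173 mm height run between adjacent posts with their undersides at z = 249 mm, their outer faces flush with the outside of the frame (the two x-running rails run between the posts' inner faces; the two y-running rails run between the posts' inner faces). 9 slats, each 68 mm wide (x) and 18 mm thick, lie across the top of the two x-running rails, running the full 1508 mm width of the frame in y; the slats are evenly spaced along x between the inner faces of the end posts with equal gaps (rounded down to the nearest mm) at the −x end and between each pair — any rounding remainder accumulates at the +x end.

The stool is on top of the table. The bed frame is beside the table with their tops flush at z = 777.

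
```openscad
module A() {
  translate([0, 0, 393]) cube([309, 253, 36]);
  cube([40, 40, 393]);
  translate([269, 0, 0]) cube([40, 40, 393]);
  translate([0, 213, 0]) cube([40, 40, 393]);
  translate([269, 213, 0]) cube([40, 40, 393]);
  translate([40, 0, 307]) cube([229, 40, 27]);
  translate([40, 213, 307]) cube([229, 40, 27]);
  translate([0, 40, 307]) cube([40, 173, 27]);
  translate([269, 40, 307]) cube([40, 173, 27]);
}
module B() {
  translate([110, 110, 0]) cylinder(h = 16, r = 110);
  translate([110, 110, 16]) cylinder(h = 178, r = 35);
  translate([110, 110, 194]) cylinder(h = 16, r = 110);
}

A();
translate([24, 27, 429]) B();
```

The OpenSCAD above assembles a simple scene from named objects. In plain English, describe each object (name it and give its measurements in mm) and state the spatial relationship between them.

A is a four-legged stool. The seat is a 309×253×36 mm slab whose top surface is at z = 429 mm; four square legs, each 40×40 mm in cross-section, run from the floor (z = 0) to the underside of the seat, each flush with a corner of the seat. Four stretchers, 40 mm wide and 27 mm tall, connect adjacent legs with their undersides at z = 307 mm, each running between the inner faces of the legs it joins and aligned with the legs' outer faces on the other axis.

B is a spool: two coaxial disc flanges of radius 110 mm and thickness 16 mm, joined by a core cylinder of radius 35 mm and height 178 mm. The lower flange rests on z = 0 and the three cylinders share a vertical axis.

The spool is on top of the stool.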